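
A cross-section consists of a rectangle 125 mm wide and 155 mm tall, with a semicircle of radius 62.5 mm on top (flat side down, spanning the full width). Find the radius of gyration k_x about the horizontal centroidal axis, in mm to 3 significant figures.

k_x ≈ 59.7 mm

Break the section into simple shapes (no overlaps), measuring from the bottom-left corner of the bounding box.
Rectangular body: 125 × 155, A = 19 375 mm², y = 77.5 mm, Ī = 38 790 365 mm⁴.
Semicircular cap: semicircle r = 62.5, A = 6135.9 mm², y = 181.53 mm, Ī = 1 674 758 mm⁴.
Centroid: ȳ = ΣA·y / ΣA = 102.52 mm.
Transfer each piece to the horizontal centroidal axis using Ī + A·d² with d = y − 102.52:
  rectangular body: d = -25.02 mm → contributes +50 919 547 mm⁴
  semicircular cap: d = 79.005 mm → contributes +39 974 277 mm⁴
Total I = 90 893 823 mm⁴.
Radius of gyration: k = √(I/A) = √(90 893 823 / 25 511) = 59.69 mm.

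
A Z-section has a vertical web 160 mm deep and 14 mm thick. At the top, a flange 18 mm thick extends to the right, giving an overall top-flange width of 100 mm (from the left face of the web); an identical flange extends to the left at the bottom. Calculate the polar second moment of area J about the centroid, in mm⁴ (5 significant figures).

J ≈ 3.0154 × 10⁷ mm⁴

Decompose the section into non-overlapping parts with the origin at the bottom-left of its bounding rectangle.
Web: 14 × 160, A = 2 240 mm², y = 80 mm, Ī = 4 778 667 mm⁴.
Top flange (beyond web): 86 × 18, A = 1 548 mm², y = 151 mm, Ī = 41 796 mm⁴.
Bottom flange (beyond web): 86 × 18, A = 1 548 mm², y = 9 mm, Ī = 41 796 mm⁴.
Centroid: ȳ = ΣA·y / ΣA = 80 mm.
Transfer each piece to the centroidal x-axis using Ī + A·d² with d = y − 80:
  web: d = 0 mm → contributes +4 778 667 mm⁴
  top flange (beyond web): d = 71 mm → contributes +7 845 264 mm⁴
  bottom flange (beyond web): d = -71 mm → contributes +7 845 264 mm⁴
Total I = 20 469 195 mm⁴.
For the y-axis: x̄ = 93 mm.
Repeating about the centroidal y-axis gives I_y = 9 684 755 mm⁴.
Polar second moment: J = I_x + I_y = 30 153 949 mm⁴.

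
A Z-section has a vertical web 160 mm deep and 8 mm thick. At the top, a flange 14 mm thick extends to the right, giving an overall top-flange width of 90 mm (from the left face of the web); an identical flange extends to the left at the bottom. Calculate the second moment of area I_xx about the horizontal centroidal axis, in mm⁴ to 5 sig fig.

Treat the section as a set of non-overlapping primitives; coordinates are from the bounding-box lower-left.
Web: 8 × 160, A = 1 280 mm², y = 80 mm, Ī = 2 730 667 mm⁴.
Top flange (beyond web): 82 × 14, A = 1 148 mm², y = 153 mm, Ī = 18750.67 mm⁴.
Bottom flange (beyond web): 82 × 14, A = 1 148 mm², y = 7 mm, Ī = 18750.67 mm⁴.
Centroid: ȳ = ΣA·y / ΣA = 80 mm.
Transfer each piece to the horizontal centroidal axis using Ī + A·d² with d = y − 80:
  web: d = 0 mm → contributes +2 730 667 mm⁴
  top flange (beyond web): d = 73 mm → contributes +6 136 443 mm⁴
  bottom flange (beyond web): d = -73 mm → contributes +6 136 443 mm⁴
Total I = 15 003 552 mm⁴.

I_xx ≈ 1.5004 × 10⁷ mm⁴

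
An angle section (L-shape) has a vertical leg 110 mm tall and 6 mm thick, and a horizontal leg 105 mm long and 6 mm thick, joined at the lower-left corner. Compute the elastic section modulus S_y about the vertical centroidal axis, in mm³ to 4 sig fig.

S_y ≈ 1.749 × 10⁴ mm³

Decompose the section into non-overlapping parts with the origin at the bottom-left of its bounding rectangle.
Vertical leg: 6 × 110, A = 660 mm², x = 3 mm, Ī = 1 980 mm⁴.
Horizontal leg (remainder): 99 × 6, A = 594 mm², x = 55.5 mm, Ī = 485 150 mm⁴.
Centroid: x̄ = ΣA·x / ΣA = 27.8684 mm.
Transfer each piece to the vertical centroidal axis using Ī + A·d² with d = x − 27.8684:
  vertical leg: d = -24.8684 mm → contributes +410 149 mm⁴
  horizontal leg (remainder): d = 27.6316 mm → contributes +938 671 mm⁴
Total I = 1 348 820 mm⁴.
Extreme fibre distance c = 77.1316 mm; S = I/c = 17487.3 mm³.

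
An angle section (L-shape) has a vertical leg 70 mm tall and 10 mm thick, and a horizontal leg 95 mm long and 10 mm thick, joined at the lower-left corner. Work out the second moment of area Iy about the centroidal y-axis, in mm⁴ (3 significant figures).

Iy ≈ 1.38 × 10⁶ mm⁴

Decompose the section into non-overlapping parts with the origin at the bottom-left of its bounding rectangle.
Vertical leg: 10 × 70, A = 700 mm², x = 5 mm, Ī = 5833.3 mm⁴.
Horizontal leg (remainder): 85 × 10, A = 850 mm², x = 52.5 mm, Ī = 511 771 mm⁴.
Centroid: x̄ = ΣA·x / ΣA = 31.048 mm.
Transfer each piece to the centroidal y-axis using Ī + A·d² with d = x − 31.048:
  vertical leg: d = -26.048 mm → contributes +480 796 mm⁴
  horizontal leg (remainder): d = 21.452 mm → contributes +902 917 mm⁴
Total I = 1 383 713 mm⁴.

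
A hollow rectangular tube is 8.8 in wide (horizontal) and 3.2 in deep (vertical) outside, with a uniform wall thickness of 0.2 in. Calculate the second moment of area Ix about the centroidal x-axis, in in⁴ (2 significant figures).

Treat the section as a set of non-overlapping primitives; coordinates are from the bounding-box lower-left.
Outer rectangle: 8.8 × 3.2, A = 28.16 in², y = 1.6 in, Ī = 24.03 in⁴.
Inner void (subtracted): 8.4 × 2.8, A = 23.52 in², y = 1.6 in, Ī = 15.37 in⁴.
By symmetry the centroid is at mid-height, ȳ = 1.6 in.
All pieces are centred on the centroidal x-axis, so I = ΣĪ (holes subtracted) = 8.663 in⁴.

Ix ≈ 8.7 in⁴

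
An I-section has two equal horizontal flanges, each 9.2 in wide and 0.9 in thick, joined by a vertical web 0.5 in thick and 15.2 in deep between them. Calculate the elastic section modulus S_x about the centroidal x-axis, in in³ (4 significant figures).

S_x ≈ 143.6 in³

Decompose the section into non-overlapping parts with the origin at the bottom-left of its bounding rectangle.
Bottom flange: 9.2 × 0.9, A = 8.28 in², y = 0.45 in, Ī = 0.5589 in⁴.
Web: 0.5 × 15.2, A = 7.6 in², y = 8.5 in, Ī = 146.325 in⁴.
Top flange: 9.2 × 0.9, A = 8.28 in², y = 16.55 in, Ī = 0.5589 in⁴.
By symmetry the centroid is at mid-height, ȳ = 8.5 in.
Transfer each piece to the centroidal x-axis using Ī + A·d² with d = y − 8.5:
  bottom flange: d = -8.05 in → contributes +537.124 in⁴
  web: d = 0 in → contributes +146.325 in⁴
  top flange: d = 8.05 in → contributes +537.124 in⁴
Total I = 1220.57 in⁴.
Extreme fibre distance c = 8.5 in; S = I/c = 143.597 in³.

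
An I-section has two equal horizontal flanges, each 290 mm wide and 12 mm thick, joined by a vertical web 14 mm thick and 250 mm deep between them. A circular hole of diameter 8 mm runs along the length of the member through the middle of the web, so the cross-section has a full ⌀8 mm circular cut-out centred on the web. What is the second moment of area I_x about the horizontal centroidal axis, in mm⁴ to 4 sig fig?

Split into non-overlapping primitives; take the origin at the lower-left of the bounding box.
Bottom flange: 290 × 12, A = 3 480 mm², y = 6 mm, Ī = 41 760 mm⁴.
Web: 14 × 250, A = 3 500 mm², y = 137 mm, Ī = 18 229 167 mm⁴.
Top flange: 290 × 12, A = 3 480 mm², y = 268 mm, Ī = 41 760 mm⁴.
Hole (subtracted): ⌀8, A = 50.2655 mm², y = 137 mm, Ī = 201.062 mm⁴.
By symmetry the centroid is at mid-height, ȳ = 137 mm.
Transfer each piece to the horizontal centroidal axis using Ī + A·d² with d = y − 137:
  bottom flange: d = -131 mm → contributes +59 762 040 mm⁴
  web: d = 0 mm → contributes +18 229 167 mm⁴
  top flange: d = 131 mm → contributes +59 762 040 mm⁴
  hole: d = 0 mm → contributes −201.062 mm⁴
Total I = 137 753 046 mm⁴.

I_x ≈ 1.378 × 10⁸ mm⁴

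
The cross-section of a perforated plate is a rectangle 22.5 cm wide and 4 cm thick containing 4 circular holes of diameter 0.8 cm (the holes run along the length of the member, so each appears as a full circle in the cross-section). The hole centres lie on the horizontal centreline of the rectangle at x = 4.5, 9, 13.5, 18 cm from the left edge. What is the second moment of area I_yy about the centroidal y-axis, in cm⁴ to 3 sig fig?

Split into non-overlapping primitives; take the origin at the lower-left of the bounding box.
Plate: 22.5 × 4, A = 90 cm², x = 11.25 cm, Ī = 3796.9 cm⁴.
Hole 1 (subtracted): ⌀0.8, A = 0.50265 cm², x = 4.5 cm, Ī = 0.020106 cm⁴.
Hole 2 (subtracted): ⌀0.8, A = 0.50265 cm², x = 9 cm, Ī = 0.020106 cm⁴.
Hole 3 (subtracted): ⌀0.8, A = 0.50265 cm², x = 13.5 cm, Ī = 0.020106 cm⁴.
Hole 4 (subtracted): ⌀0.8, A = 0.50265 cm², x = 18 cm, Ī = 0.020106 cm⁴.
By symmetry the centroid is at mid-width, x̄ = 11.25 cm.
Transfer each piece to the centroidal y-axis using Ī + A·d² with d = x − 11.25:
  plate: d = 0 cm → contributes +3796.9 cm⁴
  hole 1: d = -6.75 cm → contributes −22.922 cm⁴
  hole 2: d = -2.25 cm → contributes −2.5648 cm⁴
  hole 3: d = 2.25 cm → contributes −2.5648 cm⁴
  hole 4: d = 6.75 cm → contributes −22.922 cm⁴
Total I = 3745.9 cm⁴.

I_yy ≈ 3750 cm⁴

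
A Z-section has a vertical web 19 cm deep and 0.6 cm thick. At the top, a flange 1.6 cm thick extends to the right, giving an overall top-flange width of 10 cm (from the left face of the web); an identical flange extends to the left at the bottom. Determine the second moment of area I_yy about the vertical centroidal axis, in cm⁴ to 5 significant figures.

Break the section into simple shapes (no overlaps), measuring from the bottom-left corner of the bounding box.
Web: 0.6 × 19, A = 11.4 cm², x = 9.7 cm, Ī = 0.342 cm⁴.
Top flange (beyond web): 9.4 × 1.6, A = 15.04 cm², x = 14.7 cm, Ī = 110.7445 cm⁴.
Bottom flange (beyond web): 9.4 × 1.6, A = 15.04 cm², x = 4.7 cm, Ī = 110.7445 cm⁴.
Centroid: x̄ = ΣA·x / ΣA = 9.7 cm.
Transfer each piece to the vertical centroidal axis using Ī + A·d² with d = x − 9.7:
  web: d = 0 cm → contributes +0.342 cm⁴
  top flange (beyond web): d = 5 cm → contributes +486.7445 cm⁴
  bottom flange (beyond web): d = -5 cm → contributes +486.7445 cm⁴
Total I = 973.8311 cm⁴.

I_yy ≈ 973.83 cm⁴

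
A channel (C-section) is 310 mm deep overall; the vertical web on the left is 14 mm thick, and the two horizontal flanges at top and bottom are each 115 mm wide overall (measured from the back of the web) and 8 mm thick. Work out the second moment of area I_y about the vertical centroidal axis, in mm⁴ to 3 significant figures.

I_y ≈ 5.34 × 10⁶ mm⁴

Treat the section as a set of non-overlapping primitives; coordinates are from the bounding-box lower-left.
Web: 14 × 310, A = 4 340 mm², x = 7 mm, Ī = 70 887 mm⁴.
Top flange (beyond web): 101 × 8, A = 808 mm², x = 64.5 mm, Ī = 686 867 mm⁴.
Bottom flange (beyond web): 101 × 8, A = 808 mm², x = 64.5 mm, Ī = 686 867 mm⁴.
Centroid: x̄ = ΣA·x / ΣA = 22.601 mm.
Transfer each piece to the vertical centroidal axis using Ī + A·d² with d = x − 22.601:
  web: d = -15.601 mm → contributes +1 127 215 mm⁴
  top flange (beyond web): d = 41.899 mm → contributes +2 105 327 mm⁴
  bottom flange (beyond web): d = 41.899 mm → contributes +2 105 327 mm⁴
Total I = 5 337 869 mm⁴.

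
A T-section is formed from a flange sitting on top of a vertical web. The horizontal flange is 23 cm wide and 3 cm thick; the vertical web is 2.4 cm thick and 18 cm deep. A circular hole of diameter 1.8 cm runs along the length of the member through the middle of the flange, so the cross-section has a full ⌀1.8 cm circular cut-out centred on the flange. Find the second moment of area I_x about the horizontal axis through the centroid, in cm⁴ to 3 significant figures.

Break the section into simple shapes (no overlaps), measuring from the bottom-left corner of the bounding box.
Flange: 23 × 3, A = 69 cm², y = 19.5 cm, Ī = 51.75 cm⁴.
Web: 2.4 × 18, A = 43.2 cm², y = 9 cm, Ī = 1166.4 cm⁴.
Hole (subtracted): ⌀1.8, A = 2.5447 cm², y = 19.5 cm, Ī = 0.5153 cm⁴.
Centroid: ȳ = ΣA·y / ΣA = 15.363 cm.
Transfer each piece to the horizontal axis through the centroid using Ī + A·d² with d = y − 15.363:
  flange: d = 4.1366 cm → contributes +1232.4 cm⁴
  web: d = -6.3634 cm → contributes +2915.7 cm⁴
  hole: d = 4.1366 cm → contributes −44.059 cm⁴
Total I = 4104.1 cm⁴.

I_x ≈ 4100 cm⁴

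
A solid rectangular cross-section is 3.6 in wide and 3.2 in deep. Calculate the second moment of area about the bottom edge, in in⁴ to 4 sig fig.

I_base ≈ 39.32 in⁴

The section: 3.6 × 3.2, A = 11.52 in², y = 1.6 in, Ī = 9.8304 in⁴.
Transfer it to the bottom edge using Ī + A·d² with d = y − 0:
  the section: d = 1.6 in → contributes +39.3216 in⁴
Total I = 39.3216 in⁴.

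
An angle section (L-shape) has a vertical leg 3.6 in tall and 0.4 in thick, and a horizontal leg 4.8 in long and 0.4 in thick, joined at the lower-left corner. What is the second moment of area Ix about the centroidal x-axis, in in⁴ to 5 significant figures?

Ix ≈ 3.6062 in⁴

Break the section into simple shapes (no overlaps), measuring from the bottom-left corner of the bounding box.
Vertical leg: 0.4 × 3.6, A = 1.44 in², y = 1.8 in, Ī = 1.5552 in⁴.
Horizontal leg (remainder): 4.4 × 0.4, A = 1.76 in², y = 0.2 in, Ī = 0.02346667 in⁴.
Centroid: ȳ = ΣA·y / ΣA = 0.92 in.
Transfer each piece to the centroidal x-axis using Ī + A·d² with d = y − 0.92:
  vertical leg: d = 0.88 in → contributes +2.670336 in⁴
  horizontal leg (remainder): d = -0.72 in → contributes +0.9358507 in⁴
Total I = 3.606187 in⁴.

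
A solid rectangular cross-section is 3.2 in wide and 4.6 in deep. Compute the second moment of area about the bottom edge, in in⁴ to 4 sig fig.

I_base ≈ 103.8 in⁴

The section: 3.2 × 4.6, A = 14.72 in², y = 2.3 in, Ī = 25.9563 in⁴.
Transfer it to the bottom edge using Ī + A·d² with d = y − 0:
  the section: d = 2.3 in → contributes +103.825 in⁴
Total I = 103.825 in⁴.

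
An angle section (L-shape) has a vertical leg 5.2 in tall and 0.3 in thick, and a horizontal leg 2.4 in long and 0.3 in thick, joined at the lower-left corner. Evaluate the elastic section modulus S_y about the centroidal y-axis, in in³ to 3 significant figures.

S_y ≈ 0.467 in³

Decompose the section into non-overlapping parts with the origin at the bottom-left of its bounding rectangle.
Vertical leg: 0.3 × 5.2, A = 1.56 in², x = 0.15 in, Ī = 0.0117 in⁴.
Horizontal leg (remainder): 2.1 × 0.3, A = 0.63 in², x = 1.35 in, Ī = 0.23153 in⁴.
Centroid: x̄ = ΣA·x / ΣA = 0.49521 in.
Transfer each piece to the centroidal y-axis using Ī + A·d² with d = x − 0.49521:
  vertical leg: d = -0.34521 in → contributes +0.1976 in⁴
  horizontal leg (remainder): d = 0.85479 in → contributes +0.69185 in⁴
Total I = 0.88945 in⁴.
Extreme fibre distance c = 1.9048 in; S = I/c = 0.46695 in³.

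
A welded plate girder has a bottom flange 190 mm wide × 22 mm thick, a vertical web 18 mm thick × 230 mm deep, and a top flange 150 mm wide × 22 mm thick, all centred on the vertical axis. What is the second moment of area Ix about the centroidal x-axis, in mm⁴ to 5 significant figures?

Decompose the section into non-overlapping parts with the origin at the bottom-left of its bounding rectangle.
Bottom plate: 190 × 22, A = 4 180 mm², y = 11 mm, Ī = 168593.3 mm⁴.
Web plate: 18 × 230, A = 4 140 mm², y = 137 mm, Ī = 18 250 500 mm⁴.
Top plate: 150 × 22, A = 3 300 mm², y = 263 mm, Ī = 133 100 mm⁴.
Centroid: ȳ = ΣA·y / ΣA = 127.4578 mm.
Transfer each piece to the centroidal x-axis using Ī + A·d² with d = y − 127.4578:
  bottom plate: d = -116.4578 mm → contributes +56 859 536 mm⁴
  web plate: d = 9.542169 mm → contributes +18 627 459 mm⁴
  top plate: d = 135.5422 mm → contributes +60 759 642 mm⁴
Total I = 136 246 638 mm⁴.

Ix ≈ 1.3625 × 10⁸ mm⁴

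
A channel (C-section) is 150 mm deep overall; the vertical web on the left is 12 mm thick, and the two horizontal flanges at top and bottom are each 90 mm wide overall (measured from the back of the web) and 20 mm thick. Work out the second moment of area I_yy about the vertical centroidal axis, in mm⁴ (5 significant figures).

I_yy ≈ 3.9149 × 10⁶ mm⁴

Treat the section as a set of non-overlapping primitives; coordinates are from the bounding-box lower-left.
Web: 12 × 150, A = 1 800 mm², x = 6 mm, Ī = 21 600 mm⁴.
Top flange (beyond web): 78 × 20, A = 1 560 mm², x = 51 mm, Ī = 790 920 mm⁴.
Bottom flange (beyond web): 78 × 20, A = 1 560 mm², x = 51 mm, Ī = 790 920 mm⁴.
Centroid: x̄ = ΣA·x / ΣA = 34.53659 mm.
Transfer each piece to the vertical centroidal axis using Ī + A·d² with d = x − 34.53659:
  web: d = -28.53659 mm → contributes +1 487 406 mm⁴
  top flange (beyond web): d = 16.46341 mm → contributes +1 213 749 mm⁴
  bottom flange (beyond web): d = 16.46341 mm → contributes +1 213 749 mm⁴
Total I = 3 914 903 mm⁴.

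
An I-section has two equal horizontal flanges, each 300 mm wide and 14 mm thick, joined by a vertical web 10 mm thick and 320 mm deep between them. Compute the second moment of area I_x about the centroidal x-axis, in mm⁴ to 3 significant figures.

Decompose the section into non-overlapping parts with the origin at the bottom-left of its bounding rectangle.
Bottom flange: 300 × 14, A = 4 200 mm², y = 7 mm, Ī = 68 600 mm⁴.
Web: 10 × 320, A = 3 200 mm², y = 174 mm, Ī = 27 306 667 mm⁴.
Top flange: 300 × 14, A = 4 200 mm², y = 341 mm, Ī = 68 600 mm⁴.
By symmetry the centroid is at mid-height, ȳ = 174 mm.
Transfer each piece to the centroidal x-axis using Ī + A·d² with d = y − 174:
  bottom flange: d = -167 mm → contributes +117 202 400 mm⁴
  web: d = 0 mm → contributes +27 306 667 mm⁴
  top flange: d = 167 mm → contributes +117 202 400 mm⁴
Total I = 261 711 467 mm⁴.

I_x ≈ 2.62 × 10⁸ mm⁴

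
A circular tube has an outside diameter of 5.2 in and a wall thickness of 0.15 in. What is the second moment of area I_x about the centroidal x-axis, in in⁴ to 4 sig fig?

Treat the section as a set of non-overlapping primitives; coordinates are from the bounding-box lower-left.
Outer circle: ⌀5.2, A = 21.2372 in², y = 2.6 in, Ī = 35.8908 in⁴.
Bore (subtracted): ⌀4.9, A = 18.8574 in², y = 2.6 in, Ī = 28.2979 in⁴.
By symmetry the centroid is at mid-height, ȳ = 2.6 in.
All pieces are centred on the centroidal x-axis, so I = ΣĪ (holes subtracted) = 7.59291 in⁴.

I_x ≈ 7.593 in⁴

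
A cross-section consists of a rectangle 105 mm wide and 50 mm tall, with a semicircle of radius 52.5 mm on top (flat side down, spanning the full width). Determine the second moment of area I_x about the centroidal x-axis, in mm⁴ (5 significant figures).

I_x ≈ 7.2320 × 10⁶ mm⁴

Split into non-overlapping primitives; take the origin at the lower-left of the bounding box.
Rectangular body: 105 × 50, A = 5 250 mm², y = 25 mm, Ī = 1 093 750 mm⁴.
Semicircular cap: semicircle r = 52.5, A = 4329.507 mm², y = 72.28169 mm, Ī = 833814.2 mm⁴.
Centroid: ȳ = ΣA·y / ΣA = 46.3692 mm.
Transfer each piece to the centroidal x-axis using Ī + A·d² with d = y − 46.3692:
  rectangular body: d = -21.3692 mm → contributes +3 491 125 mm⁴
  semicircular cap: d = 25.91249 mm → contributes +3 740 893 mm⁴
Total I = 7 232 018 mm⁴.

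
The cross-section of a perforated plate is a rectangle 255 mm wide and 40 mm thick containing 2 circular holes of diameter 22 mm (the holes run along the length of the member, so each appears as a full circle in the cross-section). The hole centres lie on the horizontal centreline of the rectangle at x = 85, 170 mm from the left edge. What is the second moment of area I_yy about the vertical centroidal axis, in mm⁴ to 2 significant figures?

I_yy ≈ 5.4 × 10⁷ mm⁴

Treat the section as a set of non-overlapping primitives; coordinates are from the bounding-box lower-left.
Plate: 255 × 40, A = 10 200 mm², x = 127.5 mm, Ī = 55 271 250 mm⁴.
Hole 1 (subtracted): ⌀22, A = 380.1 mm², x = 85 mm, Ī = 11 499 mm⁴.
Hole 2 (subtracted): ⌀22, A = 380.1 mm², x = 170 mm, Ī = 11 499 mm⁴.
By symmetry the centroid is at mid-width, x̄ = 127.5 mm.
Transfer each piece to the vertical centroidal axis using Ī + A·d² with d = x − 127.5:
  plate: d = 0 mm → contributes +55 271 250 mm⁴
  hole 1: d = -42.5 mm → contributes −698 114 mm⁴
  hole 2: d = 42.5 mm → contributes −698 114 mm⁴
Total I = 53 875 023 mm⁴.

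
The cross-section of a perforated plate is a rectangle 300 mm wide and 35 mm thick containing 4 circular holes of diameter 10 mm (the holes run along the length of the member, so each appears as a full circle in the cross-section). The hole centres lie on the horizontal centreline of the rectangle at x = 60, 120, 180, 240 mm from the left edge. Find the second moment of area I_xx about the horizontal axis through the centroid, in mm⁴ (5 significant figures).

Decompose the section into non-overlapping parts with the origin at the bottom-left of its bounding rectangle.
Plate: 300 × 35, A = 10 500 mm², y = 17.5 mm, Ī = 1 071 875 mm⁴.
Hole 1 (subtracted): ⌀10, A = 78.53982 mm², y = 17.5 mm, Ī = 490.8739 mm⁴.
Hole 2 (subtracted): ⌀10, A = 78.53982 mm², y = 17.5 mm, Ī = 490.8739 mm⁴.
Hole 3 (subtracted): ⌀10, A = 78.53982 mm², y = 17.5 mm, Ī = 490.8739 mm⁴.
Hole 4 (subtracted): ⌀10, A = 78.53982 mm², y = 17.5 mm, Ī = 490.8739 mm⁴.
By symmetry the centroid is at mid-height, ȳ = 17.5 mm.
All pieces are centred on the horizontal axis through the centroid, so I = ΣĪ (holes subtracted) = 1 069 912 mm⁴.

I_xx ≈ 1.0699 × 10⁶ mm⁴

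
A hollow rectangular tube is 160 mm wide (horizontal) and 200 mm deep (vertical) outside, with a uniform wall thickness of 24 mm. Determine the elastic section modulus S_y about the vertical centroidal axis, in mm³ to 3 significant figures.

S_y ≈ 6.31 × 10⁵ mm³

Split into non-overlapping primitives; take the origin at the lower-left of the bounding box.
Outer rectangle: 160 × 200, A = 32 000 mm², x = 80 mm, Ī = 68 266 667 mm⁴.
Inner void (subtracted): 112 × 152, A = 17 024 mm², x = 80 mm, Ī = 17 795 755 mm⁴.
By symmetry the centroid is at mid-width, x̄ = 80 mm.
All pieces are centred on the vertical centroidal axis, so I = ΣĪ (holes subtracted) = 50 470 912 mm⁴.
Extreme fibre distance c = 80 mm; S = I/c = 630 886 mm³.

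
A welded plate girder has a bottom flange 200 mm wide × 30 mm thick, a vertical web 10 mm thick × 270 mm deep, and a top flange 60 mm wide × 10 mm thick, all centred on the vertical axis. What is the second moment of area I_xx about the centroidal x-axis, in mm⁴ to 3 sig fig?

Split into non-overlapping primitives; take the origin at the lower-left of the bounding box.
Bottom plate: 200 × 30, A = 6 000 mm², y = 15 mm, Ī = 450 000 mm⁴.
Web plate: 10 × 270, A = 2 700 mm², y = 165 mm, Ī = 16 402 500 mm⁴.
Top plate: 60 × 10, A = 600 mm², y = 305 mm, Ī = 5 000 mm⁴.
Centroid: ȳ = ΣA·y / ΣA = 77.258 mm.
Transfer each piece to the centroidal x-axis using Ī + A·d² with d = y − 77.258:
  bottom plate: d = -62.258 mm → contributes +23 706 400 mm⁴
  web plate: d = 87.742 mm → contributes +37 188 848 mm⁴
  top plate: d = 227.74 mm → contributes +31 124 834 mm⁴
Total I = 92 020 081 mm⁴.

I_xx ≈ 9.20 × 10⁷ mm⁴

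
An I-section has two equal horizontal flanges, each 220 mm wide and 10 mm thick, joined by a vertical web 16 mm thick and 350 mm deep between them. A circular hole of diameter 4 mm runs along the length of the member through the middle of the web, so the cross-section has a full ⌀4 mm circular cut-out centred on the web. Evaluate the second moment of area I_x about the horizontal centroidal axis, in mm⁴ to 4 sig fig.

I_x ≈ 1.998 × 10⁸ mm⁴

Split into non-overlapping primitives; take the origin at the lower-left of the bounding box.
Bottom flange: 220 × 10, A = 2 200 mm², y = 5 mm, Ī = 18333.3 mm⁴.
Web: 16 × 350, A = 5 600 mm², y = 185 mm, Ī = 57 166 667 mm⁴.
Top flange: 220 × 10, A = 2 200 mm², y = 365 mm, Ī = 18333.3 mm⁴.
Hole (subtracted): ⌀4, A = 12.5664 mm², y = 185 mm, Ī = 12.5664 mm⁴.
By symmetry the centroid is at mid-height, ȳ = 185 mm.
Transfer each piece to the horizontal centroidal axis using Ī + A·d² with d = y − 185:
  bottom flange: d = -180 mm → contributes +71 298 333 mm⁴
  web: d = 0 mm → contributes +57 166 667 mm⁴
  top flange: d = 180 mm → contributes +71 298 333 mm⁴
  hole: d = 0 mm → contributes −12.5664 mm⁴
Total I = 199 763 321 mm⁴.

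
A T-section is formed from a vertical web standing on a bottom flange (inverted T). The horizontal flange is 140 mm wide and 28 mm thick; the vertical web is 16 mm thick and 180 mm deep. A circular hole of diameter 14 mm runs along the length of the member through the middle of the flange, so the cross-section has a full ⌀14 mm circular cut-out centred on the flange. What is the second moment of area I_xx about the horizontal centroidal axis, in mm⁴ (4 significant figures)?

Break the section into simple shapes (no overlaps), measuring from the bottom-left corner of the bounding box.
Flange: 140 × 28, A = 3 920 mm², y = 14 mm, Ī = 256 107 mm⁴.
Web: 16 × 180, A = 2 880 mm², y = 118 mm, Ī = 7 776 000 mm⁴.
Hole (subtracted): ⌀14, A = 153.938 mm², y = 14 mm, Ī = 1885.74 mm⁴.
Centroid: ȳ = ΣA·y / ΣA = 59.0673 mm.
Transfer each piece to the horizontal centroidal axis using Ī + A·d² with d = y − 59.0673:
  flange: d = -45.0673 mm → contributes +8 217 864 mm⁴
  web: d = 58.9327 mm → contributes +17 778 425 mm⁴
  hole: d = -45.0673 mm → contributes −314 543 mm⁴
Total I = 25 681 746 mm⁴.

I_xx ≈ 2.568 × 10⁷ mm⁴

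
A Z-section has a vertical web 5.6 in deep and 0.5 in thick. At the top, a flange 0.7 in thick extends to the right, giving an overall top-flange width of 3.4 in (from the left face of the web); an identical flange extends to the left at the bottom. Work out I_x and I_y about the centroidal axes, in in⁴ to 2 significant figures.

I_x ≈ 32 in⁴, I_y ≈ 15 in⁴

Treat the section as a set of non-overlapping primitives; coordinates are from the bounding-box lower-left.
Web: 0.5 × 5.6, A = 2.8 in², y = 2.8 in, Ī = 7.317 in⁴.
Top flange (beyond web): 2.9 × 0.7, A = 2.03 in², y = 5.25 in, Ī = 0.08289 in⁴.
Bottom flange (beyond web): 2.9 × 0.7, A = 2.03 in², y = 0.35 in, Ī = 0.08289 in⁴.
Centroid: ȳ = ΣA·y / ΣA = 2.8 in.
Transfer each piece to the centroidal x-axis using Ī + A·d² with d = y − 2.8:
  web: d = 0 in → contributes +7.317 in⁴
  top flange (beyond web): d = 2.45 in → contributes +12.27 in⁴
  bottom flange (beyond web): d = -2.45 in → contributes +12.27 in⁴
Total I = 31.85 in⁴.
For the y-axis: x̄ = 3.15 in.
Repeating about the centroidal y-axis gives I_y = 14.64 in⁴.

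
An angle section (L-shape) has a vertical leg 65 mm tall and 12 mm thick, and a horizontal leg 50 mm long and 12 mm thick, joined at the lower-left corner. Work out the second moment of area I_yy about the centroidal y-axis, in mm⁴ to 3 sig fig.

Decompose the section into non-overlapping parts with the origin at the bottom-left of its bounding rectangle.
Vertical leg: 12 × 65, A = 780 mm², x = 6 mm, Ī = 9 360 mm⁴.
Horizontal leg (remainder): 38 × 12, A = 456 mm², x = 31 mm, Ī = 54 872 mm⁴.
Centroid: x̄ = ΣA·x / ΣA = 15.223 mm.
Transfer each piece to the centroidal y-axis using Ī + A·d² with d = x − 15.223:
  vertical leg: d = -9.2233 mm → contributes +75 714 mm⁴
  horizontal leg (remainder): d = 15.777 mm → contributes +168 372 mm⁴
Total I = 244 086 mm⁴.

I_yy ≈ 2.44 × 10⁵ mm⁴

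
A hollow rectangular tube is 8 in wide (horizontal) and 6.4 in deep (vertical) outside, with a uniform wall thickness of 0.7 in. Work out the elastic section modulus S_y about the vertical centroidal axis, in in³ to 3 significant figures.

Decompose the section into non-overlapping parts with the origin at the bottom-left of its bounding rectangle.
Outer rectangle: 8 × 6.4, A = 51.2 in², x = 4 in, Ī = 273.07 in⁴.
Inner void (subtracted): 6.6 × 5, A = 33 in², x = 4 in, Ī = 119.79 in⁴.
By symmetry the centroid is at mid-width, x̄ = 4 in.
All pieces are centred on the vertical centroidal axis, so I = ΣĪ (holes subtracted) = 153.28 in⁴.
Extreme fibre distance c = 4 in; S = I/c = 38.319 in³.

S_y ≈ 38.3 in³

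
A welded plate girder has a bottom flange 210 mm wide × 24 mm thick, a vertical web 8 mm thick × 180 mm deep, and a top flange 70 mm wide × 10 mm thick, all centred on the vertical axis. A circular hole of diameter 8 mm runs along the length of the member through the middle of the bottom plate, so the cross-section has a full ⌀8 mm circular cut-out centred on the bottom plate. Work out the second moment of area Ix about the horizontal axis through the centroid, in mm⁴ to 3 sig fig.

Ix ≈ 3.49 × 10⁷ mm⁴

Decompose the section into non-overlapping parts with the origin at the bottom-left of its bounding rectangle.
Bottom plate: 210 × 24, A = 5 040 mm², y = 12 mm, Ī = 241 920 mm⁴.
Web plate: 8 × 180, A = 1 440 mm², y = 114 mm, Ī = 3 888 000 mm⁴.
Top plate: 70 × 10, A = 700 mm², y = 209 mm, Ī = 5833.3 mm⁴.
Hole (subtracted): ⌀8, A = 50.265 mm², y = 12 mm, Ī = 201.06 mm⁴.
Centroid: ȳ = ΣA·y / ΣA = 51.943 mm.
Transfer each piece to the horizontal axis through the centroid using Ī + A·d² with d = y − 51.943:
  bottom plate: d = -39.943 mm → contributes +8 282 785 mm⁴
  web plate: d = 62.057 mm → contributes +9 433 617 mm⁴
  top plate: d = 157.06 mm → contributes +17 272 756 mm⁴
  hole: d = -39.943 mm → contributes −80 395 mm⁴
Total I = 34 908 764 mm⁴.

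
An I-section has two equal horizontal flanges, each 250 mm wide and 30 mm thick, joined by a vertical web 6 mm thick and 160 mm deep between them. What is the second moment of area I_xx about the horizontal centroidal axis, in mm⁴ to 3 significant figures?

I_xx ≈ 1.39 × 10⁸ mm⁴

Break the section into simple shapes (no overlaps), measuring from the bottom-left corner of the bounding box.
Bottom flange: 250 × 30, A = 7 500 mm², y = 15 mm, Ī = 562 500 mm⁴.
Web: 6 × 160, A = 960 mm², y = 110 mm, Ī = 2 048 000 mm⁴.
Top flange: 250 × 30, A = 7 500 mm², y = 205 mm, Ī = 562 500 mm⁴.
By symmetry the centroid is at mid-height, ȳ = 110 mm.
Transfer each piece to the horizontal centroidal axis using Ī + A·d² with d = y − 110:
  bottom flange: d = -95 mm → contributes +68 250 000 mm⁴
  web: d = 0 mm → contributes +2 048 000 mm⁴
  top flange: d = 95 mm → contributes +68 250 000 mm⁴
Total I = 138 548 000 mm⁴.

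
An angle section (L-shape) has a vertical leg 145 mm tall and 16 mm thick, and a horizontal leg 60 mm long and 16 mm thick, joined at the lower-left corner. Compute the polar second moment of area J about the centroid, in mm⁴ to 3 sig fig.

J ≈ 6.98 × 10⁶ mm⁴

Split into non-overlapping primitives; take the origin at the lower-left of the bounding box.
Vertical leg: 16 × 145, A = 2 320 mm², y = 72.5 mm, Ī = 4 064 833 mm⁴.
Horizontal leg (remainder): 44 × 16, A = 704 mm², y = 8 mm, Ī = 15 019 mm⁴.
Centroid: ȳ = ΣA·y / ΣA = 57.484 mm.
Transfer each piece to the centroidal x-axis using Ī + A·d² with d = y − 57.484:
  vertical leg: d = 15.016 mm → contributes +4 587 939 mm⁴
  horizontal leg (remainder): d = -49.484 mm → contributes +1 738 889 mm⁴
Total I = 6 326 827 mm⁴.
For the y-axis: x̄ = 14.984 mm.
Repeating about the centroidal y-axis gives I_y = 649 167 mm⁴.
Polar second moment: J = I_x + I_y = 6 975 994 mm⁴.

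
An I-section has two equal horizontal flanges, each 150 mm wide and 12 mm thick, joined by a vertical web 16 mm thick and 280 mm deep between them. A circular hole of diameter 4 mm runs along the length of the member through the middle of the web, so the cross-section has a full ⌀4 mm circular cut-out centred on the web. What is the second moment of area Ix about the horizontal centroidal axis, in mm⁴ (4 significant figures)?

Break the section into simple shapes (no overlaps), measuring from the bottom-left corner of the bounding box.
Bottom flange: 150 × 12, A = 1 800 mm², y = 6 mm, Ī = 21 600 mm⁴.
Web: 16 × 280, A = 4 480 mm², y = 152 mm, Ī = 29 269 333 mm⁴.
Top flange: 150 × 12, A = 1 800 mm², y = 298 mm, Ī = 21 600 mm⁴.
Hole (subtracted): ⌀4, A = 12.5664 mm², y = 152 mm, Ī = 12.5664 mm⁴.
By symmetry the centroid is at mid-height, ȳ = 152 mm.
Transfer each piece to the horizontal centroidal axis using Ī + A·d² with d = y − 152:
  bottom flange: d = -146 mm → contributes +38 390 400 mm⁴
  web: d = 0 mm → contributes +29 269 333 mm⁴
  top flange: d = 146 mm → contributes +38 390 400 mm⁴
  hole: d = 0 mm → contributes −12.5664 mm⁴
Total I = 106 050 121 mm⁴.

Ix ≈ 1.061 × 10⁸ mm⁴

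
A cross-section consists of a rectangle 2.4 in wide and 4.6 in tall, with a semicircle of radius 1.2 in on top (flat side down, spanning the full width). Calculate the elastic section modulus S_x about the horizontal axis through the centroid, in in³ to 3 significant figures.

Treat the section as a set of non-overlapping primitives; coordinates are from the bounding-box lower-left.
Rectangular body: 2.4 × 4.6, A = 11.04 in², y = 2.3 in, Ī = 19.467 in⁴.
Semicircular cap: semicircle r = 1.2, A = 2.2619 in², y = 5.1093 in, Ī = 0.22759 in⁴.
Centroid: ȳ = ΣA·y / ΣA = 2.7777 in.
Transfer each piece to the horizontal axis through the centroid using Ī + A·d² with d = y − 2.7777:
  rectangular body: d = -0.47771 in → contributes +21.987 in⁴
  semicircular cap: d = 2.3316 in → contributes +12.524 in⁴
Total I = 34.511 in⁴.
Extreme fibre distance c = 3.0223 in; S = I/c = 11.419 in³.

S_x ≈ 11.4 in³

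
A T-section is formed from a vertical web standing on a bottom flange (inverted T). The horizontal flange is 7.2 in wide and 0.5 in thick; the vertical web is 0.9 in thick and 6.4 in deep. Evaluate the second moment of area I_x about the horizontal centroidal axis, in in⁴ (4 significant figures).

I_x ≈ 46.10 in⁴

Treat the section as a set of non-overlapping primitives; coordinates are from the bounding-box lower-left.
Flange: 7.2 × 0.5, A = 3.6 in², y = 0.25 in, Ī = 0.075 in⁴.
Web: 0.9 × 6.4, A = 5.76 in², y = 3.7 in, Ī = 19.6608 in⁴.
Centroid: ȳ = ΣA·y / ΣA = 2.37308 in.
Transfer each piece to the horizontal centroidal axis using Ī + A·d² with d = y − 2.37308:
  flange: d = -2.12308 in → contributes +16.3018 in⁴
  web: d = 1.32692 in → contributes +29.8026 in⁴
Total I = 46.1044 in⁴.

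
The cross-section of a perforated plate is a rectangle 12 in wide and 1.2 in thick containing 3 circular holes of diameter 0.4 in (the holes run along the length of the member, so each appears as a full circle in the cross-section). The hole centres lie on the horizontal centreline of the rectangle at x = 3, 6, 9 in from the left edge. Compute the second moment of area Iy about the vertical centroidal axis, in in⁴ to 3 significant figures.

Iy ≈ 171 in⁴

Decompose the section into non-overlapping parts with the origin at the bottom-left of its bounding rectangle.
Plate: 12 × 1.2, A = 14.4 in², x = 6 in, Ī = 172.8 in⁴.
Hole 1 (subtracted): ⌀0.4, A = 0.12566 in², x = 3 in, Ī = 0.0012566 in⁴.
Hole 2 (subtracted): ⌀0.4, A = 0.12566 in², x = 6 in, Ī = 0.0012566 in⁴.
Hole 3 (subtracted): ⌀0.4, A = 0.12566 in², x = 9 in, Ī = 0.0012566 in⁴.
By symmetry the centroid is at mid-width, x̄ = 6 in.
Transfer each piece to the vertical centroidal axis using Ī + A·d² with d = x − 6:
  plate: d = 0 in → contributes +172.8 in⁴
  hole 1: d = -3 in → contributes −1.1322 in⁴
  hole 2: d = 0 in → contributes −0.0012566 in⁴
  hole 3: d = 3 in → contributes −1.1322 in⁴
Total I = 170.53 in⁴.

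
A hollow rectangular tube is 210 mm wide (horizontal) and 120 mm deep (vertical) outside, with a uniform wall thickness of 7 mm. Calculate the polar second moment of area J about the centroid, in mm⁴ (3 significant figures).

J ≈ 3.69 × 10⁷ mm⁴

Split into non-overlapping primitives; take the origin at the lower-left of the bounding box.
Outer rectangle: 210 × 120, A = 25 200 mm², y = 60 mm, Ī = 30 240 000 mm⁴.
Inner void (subtracted): 196 × 106, A = 20 776 mm², y = 60 mm, Ī = 19 453 261 mm⁴.
By symmetry the centroid is at mid-height, ȳ = 60 mm.
All pieces are centred on the centroidal x-axis, so I = ΣĪ (holes subtracted) = 10 786 739 mm⁴.
Repeating about the centroidal y-axis gives I_y = 26 099 099 mm⁴.
Polar second moment: J = I_x + I_y = 36 885 837 mm⁴.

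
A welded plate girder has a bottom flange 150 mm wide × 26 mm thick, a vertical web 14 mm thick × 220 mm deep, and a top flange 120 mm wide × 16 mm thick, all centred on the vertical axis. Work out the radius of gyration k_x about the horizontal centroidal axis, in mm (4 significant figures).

Break the section into simple shapes (no overlaps), measuring from the bottom-left corner of the bounding box.
Bottom plate: 150 × 26, A = 3 900 mm², y = 13 mm, Ī = 219 700 mm⁴.
Web plate: 14 × 220, A = 3 080 mm², y = 136 mm, Ī = 12 422 667 mm⁴.
Top plate: 120 × 16, A = 1 920 mm², y = 254 mm, Ī = 40 960 mm⁴.
Centroid: ȳ = ΣA·y / ΣA = 107.557 mm.
Transfer each piece to the horizontal centroidal axis using Ī + A·d² with d = y − 107.557:
  bottom plate: d = -94.5573 mm → contributes +35 089 926 mm⁴
  web plate: d = 28.4427 mm → contributes +14 914 347 mm⁴
  top plate: d = 146.443 mm → contributes +41 216 250 mm⁴
Total I = 91 220 522 mm⁴.
Radius of gyration: k = √(I/A) = √(91 220 522 / 8 900) = 101.24 mm.

k_x ≈ 101.2 mm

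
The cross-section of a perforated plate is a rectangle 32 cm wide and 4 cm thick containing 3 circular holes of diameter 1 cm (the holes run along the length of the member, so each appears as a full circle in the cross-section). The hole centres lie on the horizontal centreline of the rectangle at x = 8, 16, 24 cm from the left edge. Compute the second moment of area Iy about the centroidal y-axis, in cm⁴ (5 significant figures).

Iy ≈ 1.0822 × 10⁴ cm⁴

Decompose the section into non-overlapping parts with the origin at the bottom-left of its bounding rectangle.
Plate: 32 × 4, A = 128 cm², x = 16 cm, Ī = 10922.67 cm⁴.
Hole 1 (subtracted): ⌀1, A = 0.7853982 cm², x = 8 cm, Ī = 0.04908739 cm⁴.
Hole 2 (subtracted): ⌀1, A = 0.7853982 cm², x = 16 cm, Ī = 0.04908739 cm⁴.
Hole 3 (subtracted): ⌀1, A = 0.7853982 cm², x = 24 cm, Ī = 0.04908739 cm⁴.
By symmetry the centroid is at mid-width, x̄ = 16 cm.
Transfer each piece to the centroidal y-axis using Ī + A·d² with d = x − 16:
  plate: d = 0 cm → contributes +10922.67 cm⁴
  hole 1: d = -8 cm → contributes −50.31457 cm⁴
  hole 2: d = 0 cm → contributes −0.04908739 cm⁴
  hole 3: d = 8 cm → contributes −50.31457 cm⁴
Total I = 10821.99 cm⁴.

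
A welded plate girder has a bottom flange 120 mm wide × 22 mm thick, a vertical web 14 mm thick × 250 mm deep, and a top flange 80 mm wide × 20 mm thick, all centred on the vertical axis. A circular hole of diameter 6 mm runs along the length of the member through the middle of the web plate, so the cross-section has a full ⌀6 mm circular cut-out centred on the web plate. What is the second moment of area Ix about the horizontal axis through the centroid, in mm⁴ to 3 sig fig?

Ix ≈ 9.37 × 10⁷ mm⁴

Treat the section as a set of non-overlapping primitives; coordinates are from the bounding-box lower-left.
Bottom plate: 120 × 22, A = 2 640 mm², y = 11 mm, Ī = 106 480 mm⁴.
Web plate: 14 × 250, A = 3 500 mm², y = 147 mm, Ī = 18 229 167 mm⁴.
Top plate: 80 × 20, A = 1 600 mm², y = 282 mm, Ī = 53 333 mm⁴.
Hole (subtracted): ⌀6, A = 28.274 mm², y = 147 mm, Ī = 63.617 mm⁴.
Centroid: ȳ = ΣA·y / ΣA = 128.45 mm.
Transfer each piece to the horizontal axis through the centroid using Ī + A·d² with d = y − 128.45:
  bottom plate: d = -117.45 mm → contributes +36 524 973 mm⁴
  web plate: d = 18.548 mm → contributes +19 433 315 mm⁴
  top plate: d = 153.55 mm → contributes +37 776 700 mm⁴
  hole: d = 18.548 mm → contributes −9791.2 mm⁴
Total I = 93 725 196 mm⁴.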